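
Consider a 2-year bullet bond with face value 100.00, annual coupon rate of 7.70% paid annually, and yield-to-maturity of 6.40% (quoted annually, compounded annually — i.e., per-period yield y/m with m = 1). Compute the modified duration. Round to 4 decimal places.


Answer: Modified duration = 1.8133

Derivation:
Coupon per period c = face * coupon_rate / m = 7.700000
Periods per year m = 1; per-period yield y/m = 0.064000
Number of cashflows N = 2
Cashflows (t years, CF_t, discount factor 1/(1+y/m)^(m*t), PV):
  t = 1.0000: CF_t = 7.700000, DF = 0.939850, PV = 7.236842
  t = 2.0000: CF_t = 107.700000, DF = 0.883317, PV = 95.133275
Price P = sum_t PV_t = 102.370117
First compute Macaulay numerator sum_t t * PV_t:
  t * PV_t at t = 1.0000: 7.236842
  t * PV_t at t = 2.0000: 190.266550
Macaulay duration D = 197.503392 / 102.370117 = 1.929307
Modified duration = D / (1 + y/m) = 1.929307 / (1 + 0.064000) = 1.813259


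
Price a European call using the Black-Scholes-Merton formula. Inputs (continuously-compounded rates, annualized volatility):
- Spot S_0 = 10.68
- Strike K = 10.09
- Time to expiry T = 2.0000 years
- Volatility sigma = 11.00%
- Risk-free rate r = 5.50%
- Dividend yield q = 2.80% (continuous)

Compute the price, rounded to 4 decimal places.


d1 = (ln(S/K) + (r - q + 0.5*sigma^2) * T) / (sigma * sqrt(T)) = 0.79021111
d2 = d1 - sigma * sqrt(T) = 0.63464762
exp(-rT) = 0.89583414; exp(-qT) = 0.94553914
C = S_0 * exp(-qT) * N(d1) - K * exp(-rT) * N(d2)
N(d1) = 0.78529775; N(d2) = 0.73717087
C = 10.6800 * 0.94553914 * 0.78529775 - 10.0900 * 0.89583414 * 0.73717087 = 1.2670

Answer: Price = 1.2670


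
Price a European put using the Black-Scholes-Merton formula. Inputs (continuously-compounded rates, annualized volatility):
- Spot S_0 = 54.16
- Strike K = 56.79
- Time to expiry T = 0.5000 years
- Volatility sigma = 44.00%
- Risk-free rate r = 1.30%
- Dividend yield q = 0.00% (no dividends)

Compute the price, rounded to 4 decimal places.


Answer: Price = 8.0248

Derivation:
d1 = (ln(S/K) + (r - q + 0.5*sigma^2) * T) / (sigma * sqrt(T)) = 0.02404926
d2 = d1 - sigma * sqrt(T) = -0.28707772
exp(-rT) = 0.99352108; exp(-qT) = 1.00000000
P = K * exp(-rT) * N(-d2) - S_0 * exp(-qT) * N(-d1)
N(-d1) = 0.49040666; N(-d2) = 0.61297359
P = 56.7900 * 0.99352108 * 0.61297359 - 54.1600 * 1.00000000 * 0.49040666 = 8.0248


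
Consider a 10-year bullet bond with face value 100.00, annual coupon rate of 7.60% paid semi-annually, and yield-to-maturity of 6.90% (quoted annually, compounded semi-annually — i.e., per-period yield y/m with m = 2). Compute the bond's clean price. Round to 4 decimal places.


Coupon per period c = face * coupon_rate / m = 3.800000
Periods per year m = 2; per-period yield y/m = 0.034500
Number of cashflows N = 20
Cashflows (t years, CF_t, discount factor 1/(1+y/m)^(m*t), PV):
  t = 0.5000: CF_t = 3.800000, DF = 0.966651, PV = 3.673272
  t = 1.0000: CF_t = 3.800000, DF = 0.934413, PV = 3.550771
  t = 1.5000: CF_t = 3.800000, DF = 0.903251, PV = 3.432354
  t = 2.0000: CF_t = 3.800000, DF = 0.873128, PV = 3.317887
  t = 2.5000: CF_t = 3.800000, DF = 0.844010, PV = 3.207238
  t = 3.0000: CF_t = 3.800000, DF = 0.815863, PV = 3.100278
  t = 3.5000: CF_t = 3.800000, DF = 0.788654, PV = 2.996885
  t = 4.0000: CF_t = 3.800000, DF = 0.762353, PV = 2.896941
  t = 4.5000: CF_t = 3.800000, DF = 0.736929, PV = 2.800330
  t = 5.0000: CF_t = 3.800000, DF = 0.712353, PV = 2.706940
  t = 5.5000: CF_t = 3.800000, DF = 0.688596, PV = 2.616665
  t = 6.0000: CF_t = 3.800000, DF = 0.665632, PV = 2.529401
  t = 6.5000: CF_t = 3.800000, DF = 0.643433, PV = 2.445047
  t = 7.0000: CF_t = 3.800000, DF = 0.621975, PV = 2.363506
  t = 7.5000: CF_t = 3.800000, DF = 0.601233, PV = 2.284684
  t = 8.0000: CF_t = 3.800000, DF = 0.581182, PV = 2.208491
  t = 8.5000: CF_t = 3.800000, DF = 0.561800, PV = 2.134839
  t = 9.0000: CF_t = 3.800000, DF = 0.543064, PV = 2.063644
  t = 9.5000: CF_t = 3.800000, DF = 0.524953, PV = 1.994822
  t = 10.0000: CF_t = 103.800000, DF = 0.507446, PV = 52.672927
Price P = sum_t PV_t = 104.996921

Answer: Price = 104.9969


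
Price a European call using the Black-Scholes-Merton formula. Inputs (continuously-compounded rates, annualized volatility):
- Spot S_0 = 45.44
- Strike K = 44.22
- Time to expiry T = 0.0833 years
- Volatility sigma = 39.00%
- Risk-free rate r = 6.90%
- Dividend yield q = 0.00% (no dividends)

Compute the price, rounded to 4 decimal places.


d1 = (ln(S/K) + (r - q + 0.5*sigma^2) * T) / (sigma * sqrt(T)) = 0.34912927
d2 = d1 - sigma * sqrt(T) = 0.23656848
exp(-rT) = 0.99426879; exp(-qT) = 1.00000000
C = S_0 * exp(-qT) * N(d1) - K * exp(-rT) * N(d2)
N(d1) = 0.63650387; N(d2) = 0.59350421
C = 45.4400 * 1.00000000 * 0.63650387 - 44.2200 * 0.99426879 * 0.59350421 = 2.8284

Answer: Price = 2.8284


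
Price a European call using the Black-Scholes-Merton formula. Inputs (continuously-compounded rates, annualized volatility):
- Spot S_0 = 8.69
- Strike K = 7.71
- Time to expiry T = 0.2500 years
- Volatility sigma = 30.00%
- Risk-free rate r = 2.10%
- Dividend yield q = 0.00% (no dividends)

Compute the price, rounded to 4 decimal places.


Answer: Price = 1.1590

Derivation:
d1 = (ln(S/K) + (r - q + 0.5*sigma^2) * T) / (sigma * sqrt(T)) = 0.90769834
d2 = d1 - sigma * sqrt(T) = 0.75769834
exp(-rT) = 0.99476376; exp(-qT) = 1.00000000
C = S_0 * exp(-qT) * N(d1) - K * exp(-rT) * N(d2)
N(d1) = 0.81798119; N(d2) = 0.77568420
C = 8.6900 * 1.00000000 * 0.81798119 - 7.7100 * 0.99476376 * 0.77568420 = 1.1590


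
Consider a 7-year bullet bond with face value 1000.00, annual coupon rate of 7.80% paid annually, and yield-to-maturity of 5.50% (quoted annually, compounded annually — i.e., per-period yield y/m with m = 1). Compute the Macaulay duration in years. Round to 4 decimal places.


Answer: Macaulay duration = 5.7402 years

Derivation:
Coupon per period c = face * coupon_rate / m = 78.000000
Periods per year m = 1; per-period yield y/m = 0.055000
Number of cashflows N = 7
Cashflows (t years, CF_t, discount factor 1/(1+y/m)^(m*t), PV):
  t = 1.0000: CF_t = 78.000000, DF = 0.947867, PV = 73.933649
  t = 2.0000: CF_t = 78.000000, DF = 0.898452, PV = 70.079288
  t = 3.0000: CF_t = 78.000000, DF = 0.851614, PV = 66.425866
  t = 4.0000: CF_t = 78.000000, DF = 0.807217, PV = 62.962906
  t = 5.0000: CF_t = 78.000000, DF = 0.765134, PV = 59.680480
  t = 6.0000: CF_t = 78.000000, DF = 0.725246, PV = 56.569175
  t = 7.0000: CF_t = 1078.000000, DF = 0.687437, PV = 741.056880
Price P = sum_t PV_t = 1130.708244
Macaulay numerator sum_t t * PV_t:
  t * PV_t at t = 1.0000: 73.933649
  t * PV_t at t = 2.0000: 140.158577
  t * PV_t at t = 3.0000: 199.277597
  t * PV_t at t = 4.0000: 251.851624
  t * PV_t at t = 5.0000: 298.402398
  t * PV_t at t = 6.0000: 339.415050
  t * PV_t at t = 7.0000: 5187.398157
Macaulay duration D = (sum_t t * PV_t) / P = 6490.437053 / 1130.708244 = 5.740152


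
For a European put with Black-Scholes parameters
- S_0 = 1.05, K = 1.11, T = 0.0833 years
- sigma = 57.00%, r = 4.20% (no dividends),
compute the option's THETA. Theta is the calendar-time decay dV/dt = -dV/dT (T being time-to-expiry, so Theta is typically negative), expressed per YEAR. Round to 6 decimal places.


d1 = -0.2342636780; d2 = -0.3987755925
phi(d1) = 0.3881442351; exp(-qT) = 1.0000000000; exp(-rT) = 0.9965075130
Theta = -S*exp(-qT)*phi(d1)*sigma/(2*sqrt(T)) + r*K*exp(-rT)*N(-d2) - q*S*exp(-qT)*N(-d1)
N(-d1) = 0.5926098589; N(-d2) = 0.6549707185; sqrt(T) = 0.2886173938
Term 1 = -1.0500 * 1.0000000000 * 0.3881442351 * 0.5700 / (2 * 0.2886173938) = -0.4024433899
Term 2 = 0.0420 * 1.1100 * 0.9965075130 * 0.6549707185 = 0.0304280927
Term 3 = 0 (no dividend yield, q = 0)
Theta = -0.4024433899 + (0.0304280927) + (0.0000000000) = -0.372015

Answer: Theta = -0.372015


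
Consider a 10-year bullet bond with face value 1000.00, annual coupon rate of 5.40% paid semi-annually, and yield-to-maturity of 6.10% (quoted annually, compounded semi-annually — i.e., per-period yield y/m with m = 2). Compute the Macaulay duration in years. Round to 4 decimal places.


Coupon per period c = face * coupon_rate / m = 27.000000
Periods per year m = 2; per-period yield y/m = 0.030500
Number of cashflows N = 20
Cashflows (t years, CF_t, discount factor 1/(1+y/m)^(m*t), PV):
  t = 0.5000: CF_t = 27.000000, DF = 0.970403, PV = 26.200873
  t = 1.0000: CF_t = 27.000000, DF = 0.941681, PV = 25.425399
  t = 1.5000: CF_t = 27.000000, DF = 0.913810, PV = 24.672876
  t = 2.0000: CF_t = 27.000000, DF = 0.886764, PV = 23.942626
  t = 2.5000: CF_t = 27.000000, DF = 0.860518, PV = 23.233989
  t = 3.0000: CF_t = 27.000000, DF = 0.835049, PV = 22.546326
  t = 3.5000: CF_t = 27.000000, DF = 0.810334, PV = 21.879016
  t = 4.0000: CF_t = 27.000000, DF = 0.786350, PV = 21.231457
  t = 4.5000: CF_t = 27.000000, DF = 0.763076, PV = 20.603063
  t = 5.0000: CF_t = 27.000000, DF = 0.740491, PV = 19.993269
  t = 5.5000: CF_t = 27.000000, DF = 0.718575, PV = 19.401522
  t = 6.0000: CF_t = 27.000000, DF = 0.697307, PV = 18.827290
  t = 6.5000: CF_t = 27.000000, DF = 0.676669, PV = 18.270053
  t = 7.0000: CF_t = 27.000000, DF = 0.656641, PV = 17.729309
  t = 7.5000: CF_t = 27.000000, DF = 0.637206, PV = 17.204570
  t = 8.0000: CF_t = 27.000000, DF = 0.618347, PV = 16.695361
  t = 8.5000: CF_t = 27.000000, DF = 0.600045, PV = 16.201224
  t = 9.0000: CF_t = 27.000000, DF = 0.582286, PV = 15.721712
  t = 9.5000: CF_t = 27.000000, DF = 0.565052, PV = 15.256392
  t = 10.0000: CF_t = 1027.000000, DF = 0.548328, PV = 563.132408
Price P = sum_t PV_t = 948.168737
Macaulay numerator sum_t t * PV_t:
  t * PV_t at t = 0.5000: 13.100437
  t * PV_t at t = 1.0000: 25.425399
  t * PV_t at t = 1.5000: 37.009314
  t * PV_t at t = 2.0000: 47.885252
  t * PV_t at t = 2.5000: 58.084973
  t * PV_t at t = 3.0000: 67.638979
  t * PV_t at t = 3.5000: 76.576557
  t * PV_t at t = 4.0000: 84.925827
  t * PV_t at t = 4.5000: 92.713785
  t * PV_t at t = 5.0000: 99.966344
  t * PV_t at t = 5.5000: 106.708373
  t * PV_t at t = 6.0000: 112.963740
  t * PV_t at t = 6.5000: 118.755347
  t * PV_t at t = 7.0000: 124.105166
  t * PV_t at t = 7.5000: 129.034275
  t * PV_t at t = 8.0000: 133.562892
  t * PV_t at t = 8.5000: 137.710405
  t * PV_t at t = 9.0000: 141.495407
  t * PV_t at t = 9.5000: 144.935724
  t * PV_t at t = 10.0000: 5631.324077
Macaulay duration D = (sum_t t * PV_t) / P = 7383.922271 / 948.168737 = 7.787561

Answer: Macaulay duration = 7.7876 years


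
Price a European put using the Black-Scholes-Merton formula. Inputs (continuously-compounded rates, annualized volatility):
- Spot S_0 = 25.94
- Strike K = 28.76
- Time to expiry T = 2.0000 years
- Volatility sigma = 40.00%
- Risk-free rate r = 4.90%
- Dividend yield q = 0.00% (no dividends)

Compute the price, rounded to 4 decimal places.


d1 = (ln(S/K) + (r - q + 0.5*sigma^2) * T) / (sigma * sqrt(T)) = 0.27365147
d2 = d1 - sigma * sqrt(T) = -0.29203396
exp(-rT) = 0.90664890; exp(-qT) = 1.00000000
P = K * exp(-rT) * N(-d2) - S_0 * exp(-qT) * N(-d1)
N(-d1) = 0.39217624; N(-d2) = 0.61486967
P = 28.7600 * 0.90664890 * 0.61486967 - 25.9400 * 1.00000000 * 0.39217624 = 5.8598

Answer: Price = 5.8598


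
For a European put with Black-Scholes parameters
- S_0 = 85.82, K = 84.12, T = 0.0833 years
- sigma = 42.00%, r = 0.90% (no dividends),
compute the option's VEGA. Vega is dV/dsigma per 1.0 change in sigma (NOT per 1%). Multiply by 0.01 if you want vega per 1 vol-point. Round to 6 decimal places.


Answer: Vega = 9.619414

Derivation:
d1 = 0.2318482905; d2 = 0.1106289851
phi(d1) = 0.3883627909; exp(-qT) = 1.0000000000; exp(-rT) = 0.9992505810
Vega = S * exp(-qT) * phi(d1) * sqrt(T) = 85.8200 * 1.0000000000 * 0.3883627909 * 0.2886173938 = 9.619414


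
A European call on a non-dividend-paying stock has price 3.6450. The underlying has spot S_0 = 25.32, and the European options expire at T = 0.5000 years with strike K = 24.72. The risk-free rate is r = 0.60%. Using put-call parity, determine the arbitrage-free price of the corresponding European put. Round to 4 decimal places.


Put-call parity: C - P = S_0 * exp(-qT) - K * exp(-rT).
S_0 * exp(-qT) = 25.3200 * 1.00000000 = 25.32000000
K * exp(-rT) = 24.7200 * 0.99700450 = 24.64595113
P = C - S*exp(-qT) + K*exp(-rT)
P = 3.6450 - 25.32000000 + 24.64595113 = 2.9710

Answer: Put price = 2.9710


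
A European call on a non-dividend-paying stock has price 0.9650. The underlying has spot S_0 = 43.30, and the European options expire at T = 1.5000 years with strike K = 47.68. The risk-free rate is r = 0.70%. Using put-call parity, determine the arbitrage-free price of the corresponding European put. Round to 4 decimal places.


Answer: Put price = 4.8470

Derivation:
Put-call parity: C - P = S_0 * exp(-qT) - K * exp(-rT).
S_0 * exp(-qT) = 43.3000 * 1.00000000 = 43.30000000
K * exp(-rT) = 47.6800 * 0.98955493 = 47.18197918
P = C - S*exp(-qT) + K*exp(-rT)
P = 0.9650 - 43.30000000 + 47.18197918 = 4.8470


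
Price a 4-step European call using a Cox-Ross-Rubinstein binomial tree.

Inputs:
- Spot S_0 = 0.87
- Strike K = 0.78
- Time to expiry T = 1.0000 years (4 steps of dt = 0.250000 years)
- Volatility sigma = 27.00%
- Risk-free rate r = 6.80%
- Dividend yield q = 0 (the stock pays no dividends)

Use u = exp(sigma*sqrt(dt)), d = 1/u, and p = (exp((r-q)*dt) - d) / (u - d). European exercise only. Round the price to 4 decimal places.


Answer: Price = V(0,0) = 0.1776

Derivation:
dt = T/N = 0.250000
u = exp(sigma*sqrt(dt)) = 1.144537; d = 1/u = 0.873716
p = (exp((r-q)*dt) - d) / (u - d) = 0.529610
Discount per step: exp(-r*dt) = 0.983144
Stock lattice S(k, i) with i counting down-moves:
  k=0: S(0,0) = 0.8700
  k=1: S(1,0) = 0.9957; S(1,1) = 0.7601
  k=2: S(2,0) = 1.1397; S(2,1) = 0.8700; S(2,2) = 0.6641
  k=3: S(3,0) = 1.3044; S(3,1) = 0.9957; S(3,2) = 0.7601; S(3,3) = 0.5803
  k=4: S(4,0) = 1.4929; S(4,1) = 1.1397; S(4,2) = 0.8700; S(4,3) = 0.6641; S(4,4) = 0.5070
Terminal payoffs V(N, i) = max(S_T - K, 0):
  V(4,0) = 0.712926; V(4,1) = 0.359669; V(4,2) = 0.090000; V(4,3) = 0.000000; V(4,4) = 0.000000
Backward induction: V(k, i) = exp(-r*dt) * [p * V(k+1, i) + (1-p) * V(k+1, i+1)].
  V(3,0) = exp(-r*dt) * [p*0.712926 + (1-p)*0.359669] = 0.537541
  V(3,1) = exp(-r*dt) * [p*0.359669 + (1-p)*0.090000] = 0.228895
  V(3,2) = exp(-r*dt) * [p*0.090000 + (1-p)*0.000000] = 0.046861
  V(3,3) = exp(-r*dt) * [p*0.000000 + (1-p)*0.000000] = 0.000000
  V(2,0) = exp(-r*dt) * [p*0.537541 + (1-p)*0.228895] = 0.385743
  V(2,1) = exp(-r*dt) * [p*0.228895 + (1-p)*0.046861] = 0.140853
  V(2,2) = exp(-r*dt) * [p*0.046861 + (1-p)*0.000000] = 0.024400
  V(1,0) = exp(-r*dt) * [p*0.385743 + (1-p)*0.140853] = 0.265989
  V(1,1) = exp(-r*dt) * [p*0.140853 + (1-p)*0.024400] = 0.084624
  V(0,0) = exp(-r*dt) * [p*0.265989 + (1-p)*0.084624] = 0.177631


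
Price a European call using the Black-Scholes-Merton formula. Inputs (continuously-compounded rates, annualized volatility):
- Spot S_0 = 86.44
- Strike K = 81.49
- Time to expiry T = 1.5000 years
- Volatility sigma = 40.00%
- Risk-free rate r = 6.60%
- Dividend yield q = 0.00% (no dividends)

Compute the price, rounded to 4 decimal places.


Answer: Price = 22.6012

Derivation:
d1 = (ln(S/K) + (r - q + 0.5*sigma^2) * T) / (sigma * sqrt(T)) = 0.56740433
d2 = d1 - sigma * sqrt(T) = 0.07750638
exp(-rT) = 0.90574271; exp(-qT) = 1.00000000
C = S_0 * exp(-qT) * N(d1) - K * exp(-rT) * N(d2)
N(d1) = 0.71478025; N(d2) = 0.53088964
C = 86.4400 * 1.00000000 * 0.71478025 - 81.4900 * 0.90574271 * 0.53088964 = 22.6012


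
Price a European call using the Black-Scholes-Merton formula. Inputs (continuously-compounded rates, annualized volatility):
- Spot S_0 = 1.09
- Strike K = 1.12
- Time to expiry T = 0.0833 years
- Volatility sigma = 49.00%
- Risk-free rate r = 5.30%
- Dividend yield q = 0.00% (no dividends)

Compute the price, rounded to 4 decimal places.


Answer: Price = 0.0504

Derivation:
d1 = (ln(S/K) + (r - q + 0.5*sigma^2) * T) / (sigma * sqrt(T)) = -0.09005584
d2 = d1 - sigma * sqrt(T) = -0.23147836
exp(-rT) = 0.99559483; exp(-qT) = 1.00000000
C = S_0 * exp(-qT) * N(d1) - K * exp(-rT) * N(d2)
N(d1) = 0.46412142; N(d2) = 0.40847160
C = 1.0900 * 1.00000000 * 0.46412142 - 1.1200 * 0.99559483 * 0.40847160 = 0.0504


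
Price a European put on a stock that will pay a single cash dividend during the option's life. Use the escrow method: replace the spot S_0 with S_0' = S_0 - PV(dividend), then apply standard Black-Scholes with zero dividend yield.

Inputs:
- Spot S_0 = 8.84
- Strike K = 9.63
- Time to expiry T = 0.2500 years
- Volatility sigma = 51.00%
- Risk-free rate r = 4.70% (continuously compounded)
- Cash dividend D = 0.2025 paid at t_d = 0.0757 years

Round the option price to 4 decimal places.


Answer: Price = 1.4260

Derivation:
PV(D) = D * exp(-r * t_d) = 0.2025 * 0.99644842 = 0.20178081
S_0' = S_0 - PV(D) = 8.8400 - 0.20178081 = 8.63821919
d1 = (ln(S_0'/K) + (r + sigma^2/2)*T) / (sigma*sqrt(T)) = -0.25264422
d2 = d1 - sigma*sqrt(T) = -0.50764422
exp(-rT) = 0.98831876
N(-d1) = 0.59972842; N(-d2) = 0.69414856
P = K * exp(-rT) * N(-d2) - S_0' * N(-d1) = 9.6300 * 0.98831876 * 0.69414856 - 8.63821919 * 0.59972842 = 1.4260


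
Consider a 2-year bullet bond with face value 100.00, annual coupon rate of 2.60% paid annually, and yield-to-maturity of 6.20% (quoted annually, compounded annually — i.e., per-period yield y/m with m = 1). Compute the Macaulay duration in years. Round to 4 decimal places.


Coupon per period c = face * coupon_rate / m = 2.600000
Periods per year m = 1; per-period yield y/m = 0.062000
Number of cashflows N = 2
Cashflows (t years, CF_t, discount factor 1/(1+y/m)^(m*t), PV):
  t = 1.0000: CF_t = 2.600000, DF = 0.941620, PV = 2.448211
  t = 2.0000: CF_t = 102.600000, DF = 0.886647, PV = 90.970028
Price P = sum_t PV_t = 93.418239
Macaulay numerator sum_t t * PV_t:
  t * PV_t at t = 1.0000: 2.448211
  t * PV_t at t = 2.0000: 181.940056
Macaulay duration D = (sum_t t * PV_t) / P = 184.388266 / 93.418239 = 1.973793

Answer: Macaulay duration = 1.9738 years


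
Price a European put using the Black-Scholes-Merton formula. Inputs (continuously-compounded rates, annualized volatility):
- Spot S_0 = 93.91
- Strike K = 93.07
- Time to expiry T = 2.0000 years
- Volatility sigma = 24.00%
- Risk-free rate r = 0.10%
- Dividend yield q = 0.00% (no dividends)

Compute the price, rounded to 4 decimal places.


d1 = (ln(S/K) + (r - q + 0.5*sigma^2) * T) / (sigma * sqrt(T)) = 0.20207043
d2 = d1 - sigma * sqrt(T) = -0.13734082
exp(-rT) = 0.99800200; exp(-qT) = 1.00000000
P = K * exp(-rT) * N(-d2) - S_0 * exp(-qT) * N(-d1)
N(-d1) = 0.41993083; N(-d2) = 0.55461930
P = 93.0700 * 0.99800200 * 0.55461930 - 93.9100 * 1.00000000 * 0.41993083 = 12.0796

Answer: Price = 12.0796


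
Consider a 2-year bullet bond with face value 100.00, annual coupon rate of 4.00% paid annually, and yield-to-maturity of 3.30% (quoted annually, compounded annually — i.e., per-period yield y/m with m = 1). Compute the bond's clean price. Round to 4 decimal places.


Coupon per period c = face * coupon_rate / m = 4.000000
Periods per year m = 1; per-period yield y/m = 0.033000
Number of cashflows N = 2
Cashflows (t years, CF_t, discount factor 1/(1+y/m)^(m*t), PV):
  t = 1.0000: CF_t = 4.000000, DF = 0.968054, PV = 3.872217
  t = 2.0000: CF_t = 104.000000, DF = 0.937129, PV = 97.461411
Price P = sum_t PV_t = 101.333628

Answer: Price = 101.3336


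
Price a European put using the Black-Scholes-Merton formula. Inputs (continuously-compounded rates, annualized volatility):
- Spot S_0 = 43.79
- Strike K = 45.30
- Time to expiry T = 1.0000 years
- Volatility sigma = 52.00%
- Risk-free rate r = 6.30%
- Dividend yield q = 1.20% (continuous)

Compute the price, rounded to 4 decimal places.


d1 = (ln(S/K) + (r - q + 0.5*sigma^2) * T) / (sigma * sqrt(T)) = 0.29288163
d2 = d1 - sigma * sqrt(T) = -0.22711837
exp(-rT) = 0.93894347; exp(-qT) = 0.98807171
P = K * exp(-rT) * N(-d2) - S_0 * exp(-qT) * N(-d1)
N(-d1) = 0.38480631; N(-d2) = 0.58983415
P = 45.3000 * 0.93894347 * 0.58983415 - 43.7900 * 0.98807171 * 0.38480631 = 8.4384

Answer: Price = 8.4384


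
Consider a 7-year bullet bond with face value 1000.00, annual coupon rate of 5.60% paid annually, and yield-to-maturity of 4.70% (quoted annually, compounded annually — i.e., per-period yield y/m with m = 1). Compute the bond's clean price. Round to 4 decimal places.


Answer: Price = 1052.6483

Derivation:
Coupon per period c = face * coupon_rate / m = 56.000000
Periods per year m = 1; per-period yield y/m = 0.047000
Number of cashflows N = 7
Cashflows (t years, CF_t, discount factor 1/(1+y/m)^(m*t), PV):
  t = 1.0000: CF_t = 56.000000, DF = 0.955110, PV = 53.486151
  t = 2.0000: CF_t = 56.000000, DF = 0.912235, PV = 51.085149
  t = 3.0000: CF_t = 56.000000, DF = 0.871284, PV = 48.791928
  t = 4.0000: CF_t = 56.000000, DF = 0.832172, PV = 46.601651
  t = 5.0000: CF_t = 56.000000, DF = 0.794816, PV = 44.509695
  t = 6.0000: CF_t = 56.000000, DF = 0.759137, PV = 42.511648
  t = 7.0000: CF_t = 1056.000000, DF = 0.725059, PV = 765.662093
Price P = sum_t PV_t = 1052.648315


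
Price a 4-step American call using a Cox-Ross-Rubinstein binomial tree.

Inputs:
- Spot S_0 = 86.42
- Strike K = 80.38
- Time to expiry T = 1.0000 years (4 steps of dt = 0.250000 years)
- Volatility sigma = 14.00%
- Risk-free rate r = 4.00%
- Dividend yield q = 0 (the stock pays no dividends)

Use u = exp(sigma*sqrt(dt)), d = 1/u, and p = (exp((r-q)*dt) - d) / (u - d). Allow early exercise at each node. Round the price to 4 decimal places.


dt = T/N = 0.250000
u = exp(sigma*sqrt(dt)) = 1.072508; d = 1/u = 0.932394
p = (exp((r-q)*dt) - d) / (u - d) = 0.554235
Discount per step: exp(-r*dt) = 0.990050
Stock lattice S(k, i) with i counting down-moves:
  k=0: S(0,0) = 86.4200
  k=1: S(1,0) = 92.6862; S(1,1) = 80.5775
  k=2: S(2,0) = 99.4067; S(2,1) = 86.4200; S(2,2) = 75.1299
  k=3: S(3,0) = 106.6145; S(3,1) = 92.6862; S(3,2) = 80.5775; S(3,3) = 70.0507
  k=4: S(4,0) = 114.3449; S(4,1) = 99.4067; S(4,2) = 86.4200; S(4,3) = 75.1299; S(4,4) = 65.3148
Terminal payoffs V(N, i) = max(S_T - K, 0):
  V(4,0) = 33.964878; V(4,1) = 19.026662; V(4,2) = 6.040000; V(4,3) = 0.000000; V(4,4) = 0.000000
Backward induction: V(k, i) = exp(-r*dt) * [p * V(k+1, i) + (1-p) * V(k+1, i+1)]; then take max(V_cont, immediate exercise) for American.
  V(3,0) = exp(-r*dt) * [p*33.964878 + (1-p)*19.026662] = 27.034252; exercise = 26.234458; V(3,0) = max -> 27.034252
  V(3,1) = exp(-r*dt) * [p*19.026662 + (1-p)*6.040000] = 13.105951; exercise = 12.306157; V(3,1) = max -> 13.105951
  V(3,2) = exp(-r*dt) * [p*6.040000 + (1-p)*0.000000] = 3.314273; exercise = 0.197474; V(3,2) = max -> 3.314273
  V(3,3) = exp(-r*dt) * [p*0.000000 + (1-p)*0.000000] = 0.000000; exercise = 0.000000; V(3,3) = max -> 0.000000
  V(2,0) = exp(-r*dt) * [p*27.034252 + (1-p)*13.105951] = 20.618292; exercise = 19.026662; V(2,0) = max -> 20.618292
  V(2,1) = exp(-r*dt) * [p*13.105951 + (1-p)*3.314273] = 8.654192; exercise = 6.040000; V(2,1) = max -> 8.654192
  V(2,2) = exp(-r*dt) * [p*3.314273 + (1-p)*0.000000] = 1.818610; exercise = 0.000000; V(2,2) = max -> 1.818610
  V(1,0) = exp(-r*dt) * [p*20.618292 + (1-p)*8.654192] = 15.133031; exercise = 12.306157; V(1,0) = max -> 15.133031
  V(1,1) = exp(-r*dt) * [p*8.654192 + (1-p)*1.818610] = 5.551340; exercise = 0.197474; V(1,1) = max -> 5.551340
  V(0,0) = exp(-r*dt) * [p*15.133031 + (1-p)*5.551340] = 10.753776; exercise = 6.040000; V(0,0) = max -> 10.753776

Answer: Price = V(0,0) = 10.7538


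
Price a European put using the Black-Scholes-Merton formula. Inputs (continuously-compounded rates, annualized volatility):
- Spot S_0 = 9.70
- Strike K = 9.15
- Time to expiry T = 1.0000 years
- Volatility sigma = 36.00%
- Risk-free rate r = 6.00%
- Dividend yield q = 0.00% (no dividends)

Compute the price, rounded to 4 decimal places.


d1 = (ln(S/K) + (r - q + 0.5*sigma^2) * T) / (sigma * sqrt(T)) = 0.50881113
d2 = d1 - sigma * sqrt(T) = 0.14881113
exp(-rT) = 0.94176453; exp(-qT) = 1.00000000
P = K * exp(-rT) * N(-d2) - S_0 * exp(-qT) * N(-d1)
N(-d1) = 0.30544231; N(-d2) = 0.44085133
P = 9.1500 * 0.94176453 * 0.44085133 - 9.7000 * 1.00000000 * 0.30544231 = 0.8361

Answer: Price = 0.8361


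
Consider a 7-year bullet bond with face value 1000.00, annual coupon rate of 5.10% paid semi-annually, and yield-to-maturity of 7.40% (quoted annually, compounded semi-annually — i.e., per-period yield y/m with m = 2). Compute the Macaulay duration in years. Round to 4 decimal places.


Coupon per period c = face * coupon_rate / m = 25.500000
Periods per year m = 2; per-period yield y/m = 0.037000
Number of cashflows N = 14
Cashflows (t years, CF_t, discount factor 1/(1+y/m)^(m*t), PV):
  t = 0.5000: CF_t = 25.500000, DF = 0.964320, PV = 24.590164
  t = 1.0000: CF_t = 25.500000, DF = 0.929913, PV = 23.712791
  t = 1.5000: CF_t = 25.500000, DF = 0.896734, PV = 22.866722
  t = 2.0000: CF_t = 25.500000, DF = 0.864739, PV = 22.050841
  t = 2.5000: CF_t = 25.500000, DF = 0.833885, PV = 21.264070
  t = 3.0000: CF_t = 25.500000, DF = 0.804132, PV = 20.505372
  t = 3.5000: CF_t = 25.500000, DF = 0.775441, PV = 19.773743
  t = 4.0000: CF_t = 25.500000, DF = 0.747773, PV = 19.068219
  t = 4.5000: CF_t = 25.500000, DF = 0.721093, PV = 18.387868
  t = 5.0000: CF_t = 25.500000, DF = 0.695364, PV = 17.731792
  t = 5.5000: CF_t = 25.500000, DF = 0.670554, PV = 17.099124
  t = 6.0000: CF_t = 25.500000, DF = 0.646629, PV = 16.489030
  t = 6.5000: CF_t = 25.500000, DF = 0.623557, PV = 15.900704
  t = 7.0000: CF_t = 1025.500000, DF = 0.601309, PV = 616.641963
Price P = sum_t PV_t = 876.082401
Macaulay numerator sum_t t * PV_t:
  t * PV_t at t = 0.5000: 12.295082
  t * PV_t at t = 1.0000: 23.712791
  t * PV_t at t = 1.5000: 34.300083
  t * PV_t at t = 2.0000: 44.101682
  t * PV_t at t = 2.5000: 53.160176
  t * PV_t at t = 3.0000: 61.516115
  t * PV_t at t = 3.5000: 69.208101
  t * PV_t at t = 4.0000: 76.272876
  t * PV_t at t = 4.5000: 82.745405
  t * PV_t at t = 5.0000: 88.658958
  t * PV_t at t = 5.5000: 94.045182
  t * PV_t at t = 6.0000: 98.934179
  t * PV_t at t = 6.5000: 103.354575
  t * PV_t at t = 7.0000: 4316.493739
Macaulay duration D = (sum_t t * PV_t) / P = 5158.798940 / 876.082401 = 5.888486

Answer: Macaulay duration = 5.8885 years


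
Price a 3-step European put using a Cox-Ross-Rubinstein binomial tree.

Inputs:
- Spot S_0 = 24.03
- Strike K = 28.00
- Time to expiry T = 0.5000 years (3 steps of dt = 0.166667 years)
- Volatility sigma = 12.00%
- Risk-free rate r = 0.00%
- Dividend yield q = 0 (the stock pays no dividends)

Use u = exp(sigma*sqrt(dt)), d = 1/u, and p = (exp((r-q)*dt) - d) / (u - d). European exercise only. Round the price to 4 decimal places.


dt = T/N = 0.166667
u = exp(sigma*sqrt(dt)) = 1.050210; d = 1/u = 0.952191
p = (exp((r-q)*dt) - d) / (u - d) = 0.487755
Discount per step: exp(-r*dt) = 1.000000
Stock lattice S(k, i) with i counting down-moves:
  k=0: S(0,0) = 24.0300
  k=1: S(1,0) = 25.2365; S(1,1) = 22.8811
  k=2: S(2,0) = 26.5037; S(2,1) = 24.0300; S(2,2) = 21.7872
  k=3: S(3,0) = 27.8344; S(3,1) = 25.2365; S(3,2) = 22.8811; S(3,3) = 20.7456
Terminal payoffs V(N, i) = max(K - S_T, 0):
  V(3,0) = 0.165606; V(3,1) = 2.763463; V(3,2) = 5.118854; V(3,3) = 7.254411
Backward induction: V(k, i) = exp(-r*dt) * [p * V(k+1, i) + (1-p) * V(k+1, i+1)].
  V(2,0) = exp(-r*dt) * [p*0.165606 + (1-p)*2.763463] = 1.496345
  V(2,1) = exp(-r*dt) * [p*2.763463 + (1-p)*5.118854] = 3.970000
  V(2,2) = exp(-r*dt) * [p*5.118854 + (1-p)*7.254411] = 6.212782
  V(1,0) = exp(-r*dt) * [p*1.496345 + (1-p)*3.970000] = 2.763463
  V(1,1) = exp(-r*dt) * [p*3.970000 + (1-p)*6.212782] = 5.118854
  V(0,0) = exp(-r*dt) * [p*2.763463 + (1-p)*5.118854] = 3.970000

Answer: Price = V(0,0) = 3.9700


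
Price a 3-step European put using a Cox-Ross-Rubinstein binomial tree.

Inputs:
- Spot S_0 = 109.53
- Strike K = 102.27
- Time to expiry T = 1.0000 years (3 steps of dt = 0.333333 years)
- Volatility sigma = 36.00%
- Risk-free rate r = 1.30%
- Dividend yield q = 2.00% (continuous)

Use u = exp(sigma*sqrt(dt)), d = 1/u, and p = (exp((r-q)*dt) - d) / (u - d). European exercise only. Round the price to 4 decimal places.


dt = T/N = 0.333333
u = exp(sigma*sqrt(dt)) = 1.231024; d = 1/u = 0.812332
p = (exp((r-q)*dt) - d) / (u - d) = 0.442658
Discount per step: exp(-r*dt) = 0.995676
Stock lattice S(k, i) with i counting down-moves:
  k=0: S(0,0) = 109.5300
  k=1: S(1,0) = 134.8340; S(1,1) = 88.9747
  k=2: S(2,0) = 165.9839; S(2,1) = 109.5300; S(2,2) = 72.2770
  k=3: S(3,0) = 204.3301; S(3,1) = 134.8340; S(3,2) = 88.9747; S(3,3) = 58.7129
Terminal payoffs V(N, i) = max(K - S_T, 0):
  V(3,0) = 0.000000; V(3,1) = 0.000000; V(3,2) = 13.295271; V(3,3) = 43.557057
Backward induction: V(k, i) = exp(-r*dt) * [p * V(k+1, i) + (1-p) * V(k+1, i+1)].
  V(2,0) = exp(-r*dt) * [p*0.000000 + (1-p)*0.000000] = 0.000000
  V(2,1) = exp(-r*dt) * [p*0.000000 + (1-p)*13.295271] = 7.377968
  V(2,2) = exp(-r*dt) * [p*13.295271 + (1-p)*43.557057] = 30.031009
  V(1,0) = exp(-r*dt) * [p*0.000000 + (1-p)*7.377968] = 4.094269
  V(1,1) = exp(-r*dt) * [p*7.377968 + (1-p)*30.031009] = 19.916958
  V(0,0) = exp(-r*dt) * [p*4.094269 + (1-p)*19.916958] = 12.857078

Answer: Price = V(0,0) = 12.8571


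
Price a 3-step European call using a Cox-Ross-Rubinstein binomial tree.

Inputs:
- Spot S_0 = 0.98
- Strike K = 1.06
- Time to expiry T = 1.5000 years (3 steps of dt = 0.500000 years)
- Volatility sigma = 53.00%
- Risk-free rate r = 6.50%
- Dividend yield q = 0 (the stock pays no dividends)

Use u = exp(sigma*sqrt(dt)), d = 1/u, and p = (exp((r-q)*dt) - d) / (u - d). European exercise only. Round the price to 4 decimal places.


Answer: Price = V(0,0) = 0.2731

Derivation:
dt = T/N = 0.500000
u = exp(sigma*sqrt(dt)) = 1.454652; d = 1/u = 0.687450
p = (exp((r-q)*dt) - d) / (u - d) = 0.450447
Discount per step: exp(-r*dt) = 0.968022
Stock lattice S(k, i) with i counting down-moves:
  k=0: S(0,0) = 0.9800
  k=1: S(1,0) = 1.4256; S(1,1) = 0.6737
  k=2: S(2,0) = 2.0737; S(2,1) = 0.9800; S(2,2) = 0.4631
  k=3: S(3,0) = 3.0165; S(3,1) = 1.4256; S(3,2) = 0.6737; S(3,3) = 0.3184
Terminal payoffs V(N, i) = max(S_T - K, 0):
  V(3,0) = 1.956500; V(3,1) = 0.365559; V(3,2) = 0.000000; V(3,3) = 0.000000
Backward induction: V(k, i) = exp(-r*dt) * [p * V(k+1, i) + (1-p) * V(k+1, i+1)].
  V(2,0) = exp(-r*dt) * [p*1.956500 + (1-p)*0.365559] = 1.047588
  V(2,1) = exp(-r*dt) * [p*0.365559 + (1-p)*0.000000] = 0.159399
  V(2,2) = exp(-r*dt) * [p*0.000000 + (1-p)*0.000000] = 0.000000
  V(1,0) = exp(-r*dt) * [p*1.047588 + (1-p)*0.159399] = 0.541591
  V(1,1) = exp(-r*dt) * [p*0.159399 + (1-p)*0.000000] = 0.069505
  V(0,0) = exp(-r*dt) * [p*0.541591 + (1-p)*0.069505] = 0.273132


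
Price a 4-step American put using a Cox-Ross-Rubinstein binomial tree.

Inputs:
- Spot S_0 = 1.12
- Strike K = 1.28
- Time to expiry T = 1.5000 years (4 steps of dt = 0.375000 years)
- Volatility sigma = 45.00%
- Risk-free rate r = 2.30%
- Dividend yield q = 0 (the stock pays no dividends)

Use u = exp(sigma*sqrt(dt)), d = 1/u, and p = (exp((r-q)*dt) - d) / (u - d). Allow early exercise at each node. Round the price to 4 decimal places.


Answer: Price = V(0,0) = 0.3335

Derivation:
dt = T/N = 0.375000
u = exp(sigma*sqrt(dt)) = 1.317278; d = 1/u = 0.759141
p = (exp((r-q)*dt) - d) / (u - d) = 0.447061
Discount per step: exp(-r*dt) = 0.991412
Stock lattice S(k, i) with i counting down-moves:
  k=0: S(0,0) = 1.1200
  k=1: S(1,0) = 1.4754; S(1,1) = 0.8502
  k=2: S(2,0) = 1.9434; S(2,1) = 1.1200; S(2,2) = 0.6455
  k=3: S(3,0) = 2.5601; S(3,1) = 1.4754; S(3,2) = 0.8502; S(3,3) = 0.4900
  k=4: S(4,0) = 3.3723; S(4,1) = 1.9434; S(4,2) = 1.1200; S(4,3) = 0.6455; S(4,4) = 0.3720
Terminal payoffs V(N, i) = max(K - S_T, 0):
  V(4,0) = 0.000000; V(4,1) = 0.000000; V(4,2) = 0.160000; V(4,3) = 0.634549; V(4,4) = 0.908030
Backward induction: V(k, i) = exp(-r*dt) * [p * V(k+1, i) + (1-p) * V(k+1, i+1)]; then take max(V_cont, immediate exercise) for American.
  V(3,0) = exp(-r*dt) * [p*0.000000 + (1-p)*0.000000] = 0.000000; exercise = 0.000000; V(3,0) = max -> 0.000000
  V(3,1) = exp(-r*dt) * [p*0.000000 + (1-p)*0.160000] = 0.087710; exercise = 0.000000; V(3,1) = max -> 0.087710
  V(3,2) = exp(-r*dt) * [p*0.160000 + (1-p)*0.634549] = 0.418769; exercise = 0.429762; V(3,2) = max -> 0.429762
  V(3,3) = exp(-r*dt) * [p*0.634549 + (1-p)*0.908030] = 0.779019; exercise = 0.790012; V(3,3) = max -> 0.790012
  V(2,0) = exp(-r*dt) * [p*0.000000 + (1-p)*0.087710] = 0.048082; exercise = 0.000000; V(2,0) = max -> 0.048082
  V(2,1) = exp(-r*dt) * [p*0.087710 + (1-p)*0.429762] = 0.274467; exercise = 0.160000; V(2,1) = max -> 0.274467
  V(2,2) = exp(-r*dt) * [p*0.429762 + (1-p)*0.790012] = 0.623557; exercise = 0.634549; V(2,2) = max -> 0.634549
  V(1,0) = exp(-r*dt) * [p*0.048082 + (1-p)*0.274467] = 0.171771; exercise = 0.000000; V(1,0) = max -> 0.171771
  V(1,1) = exp(-r*dt) * [p*0.274467 + (1-p)*0.634549] = 0.469503; exercise = 0.429762; V(1,1) = max -> 0.469503
  V(0,0) = exp(-r*dt) * [p*0.171771 + (1-p)*0.469503] = 0.333510; exercise = 0.160000; V(0,0) = max -> 0.333510


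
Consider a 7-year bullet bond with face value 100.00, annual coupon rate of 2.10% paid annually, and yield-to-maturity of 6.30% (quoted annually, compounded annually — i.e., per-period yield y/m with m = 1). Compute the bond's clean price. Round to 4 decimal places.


Answer: Price = 76.8020

Derivation:
Coupon per period c = face * coupon_rate / m = 2.100000
Periods per year m = 1; per-period yield y/m = 0.063000
Number of cashflows N = 7
Cashflows (t years, CF_t, discount factor 1/(1+y/m)^(m*t), PV):
  t = 1.0000: CF_t = 2.100000, DF = 0.940734, PV = 1.975541
  t = 2.0000: CF_t = 2.100000, DF = 0.884980, PV = 1.858458
  t = 3.0000: CF_t = 2.100000, DF = 0.832531, PV = 1.748314
  t = 4.0000: CF_t = 2.100000, DF = 0.783190, PV = 1.644698
  t = 5.0000: CF_t = 2.100000, DF = 0.736773, PV = 1.547223
  t = 6.0000: CF_t = 2.100000, DF = 0.693107, PV = 1.455525
  t = 7.0000: CF_t = 102.100000, DF = 0.652029, PV = 66.572197
Price P = sum_t PV_t = 76.801957


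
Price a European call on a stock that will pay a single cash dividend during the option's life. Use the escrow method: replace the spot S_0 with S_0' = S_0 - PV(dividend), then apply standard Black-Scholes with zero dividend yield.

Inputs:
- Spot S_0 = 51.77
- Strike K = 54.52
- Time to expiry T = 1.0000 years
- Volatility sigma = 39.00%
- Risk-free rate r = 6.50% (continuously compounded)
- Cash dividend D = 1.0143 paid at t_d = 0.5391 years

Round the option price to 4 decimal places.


PV(D) = D * exp(-r * t_d) = 1.0143 * 0.96556534 = 0.97937293
S_0' = S_0 - PV(D) = 51.7700 - 0.97937293 = 50.79062707
d1 = (ln(S_0'/K) + (r + sigma^2/2)*T) / (sigma*sqrt(T)) = 0.17998519
d2 = d1 - sigma*sqrt(T) = -0.21001481
exp(-rT) = 0.93706746
N(d1) = 0.57141790; N(d2) = 0.41682806
C = S_0' * N(d1) - K * exp(-rT) * N(d2) = 50.79062707 * 0.57141790 - 54.5200 * 0.93706746 * 0.41682806 = 7.7274

Answer: Price = 7.7274


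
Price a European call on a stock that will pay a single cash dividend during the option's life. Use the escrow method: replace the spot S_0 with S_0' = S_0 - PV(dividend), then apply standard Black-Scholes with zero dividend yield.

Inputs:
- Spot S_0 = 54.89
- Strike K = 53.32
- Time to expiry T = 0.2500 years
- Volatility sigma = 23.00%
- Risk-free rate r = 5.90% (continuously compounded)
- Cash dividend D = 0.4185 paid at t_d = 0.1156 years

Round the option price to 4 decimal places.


Answer: Price = 3.5412

Derivation:
PV(D) = D * exp(-r * t_d) = 0.4185 * 0.99320281 = 0.41565537
S_0' = S_0 - PV(D) = 54.8900 - 0.41565537 = 54.47434463
d1 = (ln(S_0'/K) + (r + sigma^2/2)*T) / (sigma*sqrt(T)) = 0.37200743
d2 = d1 - sigma*sqrt(T) = 0.25700743
exp(-rT) = 0.98535825
N(d1) = 0.64505634; N(d2) = 0.60141348
C = S_0' * N(d1) - K * exp(-rT) * N(d2) = 54.47434463 * 0.64505634 - 53.3200 * 0.98535825 * 0.60141348 = 3.5412


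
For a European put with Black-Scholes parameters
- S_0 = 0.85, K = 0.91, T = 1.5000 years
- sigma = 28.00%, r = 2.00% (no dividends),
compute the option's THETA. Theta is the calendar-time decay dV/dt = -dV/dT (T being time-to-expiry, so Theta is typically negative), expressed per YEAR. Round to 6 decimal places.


d1 = 0.0600467623; d2 = -0.2828818017
phi(d1) = 0.3982237124; exp(-qT) = 1.0000000000; exp(-rT) = 0.9704455335
Theta = -S*exp(-qT)*phi(d1)*sigma/(2*sqrt(T)) + r*K*exp(-rT)*N(-d2) - q*S*exp(-qT)*N(-d1)
N(-d1) = 0.4760591955; N(-d2) = 0.6113662774; sqrt(T) = 1.2247448714
Term 1 = -0.8500 * 1.0000000000 * 0.3982237124 * 0.2800 / (2 * 1.2247448714) = -0.0386926477
Term 2 = 0.0200 * 0.9100 * 0.9704455335 * 0.6113662774 = 0.0107980177
Term 3 = 0 (no dividend yield, q = 0)
Theta = -0.0386926477 + (0.0107980177) + (0.0000000000) = -0.027895

Answer: Theta = -0.027895


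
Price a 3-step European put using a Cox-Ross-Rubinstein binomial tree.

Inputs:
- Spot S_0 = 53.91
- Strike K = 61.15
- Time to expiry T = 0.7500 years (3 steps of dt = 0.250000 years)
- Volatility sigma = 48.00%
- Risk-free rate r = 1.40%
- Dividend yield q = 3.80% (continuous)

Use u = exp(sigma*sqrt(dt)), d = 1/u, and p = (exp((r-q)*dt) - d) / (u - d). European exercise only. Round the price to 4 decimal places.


dt = T/N = 0.250000
u = exp(sigma*sqrt(dt)) = 1.271249; d = 1/u = 0.786628
p = (exp((r-q)*dt) - d) / (u - d) = 0.427943
Discount per step: exp(-r*dt) = 0.996506
Stock lattice S(k, i) with i counting down-moves:
  k=0: S(0,0) = 53.9100
  k=1: S(1,0) = 68.5330; S(1,1) = 42.4071
  k=2: S(2,0) = 87.1226; S(2,1) = 53.9100; S(2,2) = 33.3586
  k=3: S(3,0) = 110.7545; S(3,1) = 68.5330; S(3,2) = 42.4071; S(3,3) = 26.2408
Terminal payoffs V(N, i) = max(K - S_T, 0):
  V(3,0) = 0.000000; V(3,1) = 0.000000; V(3,2) = 18.742892; V(3,3) = 34.909186
Backward induction: V(k, i) = exp(-r*dt) * [p * V(k+1, i) + (1-p) * V(k+1, i+1)].
  V(2,0) = exp(-r*dt) * [p*0.000000 + (1-p)*0.000000] = 0.000000
  V(2,1) = exp(-r*dt) * [p*0.000000 + (1-p)*18.742892] = 10.684548
  V(2,2) = exp(-r*dt) * [p*18.742892 + (1-p)*34.909186] = 27.893143
  V(1,0) = exp(-r*dt) * [p*0.000000 + (1-p)*10.684548] = 6.090820
  V(1,1) = exp(-r*dt) * [p*10.684548 + (1-p)*27.893143] = 20.457126
  V(0,0) = exp(-r*dt) * [p*6.090820 + (1-p)*20.457126] = 14.259177

Answer: Price = V(0,0) = 14.2592


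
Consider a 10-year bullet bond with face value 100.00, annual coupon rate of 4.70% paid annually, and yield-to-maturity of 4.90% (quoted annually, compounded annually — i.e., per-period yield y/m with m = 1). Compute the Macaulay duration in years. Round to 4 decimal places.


Answer: Macaulay duration = 8.1874 years

Derivation:
Coupon per period c = face * coupon_rate / m = 4.700000
Periods per year m = 1; per-period yield y/m = 0.049000
Number of cashflows N = 10
Cashflows (t years, CF_t, discount factor 1/(1+y/m)^(m*t), PV):
  t = 1.0000: CF_t = 4.700000, DF = 0.953289, PV = 4.480458
  t = 2.0000: CF_t = 4.700000, DF = 0.908760, PV = 4.271170
  t = 3.0000: CF_t = 4.700000, DF = 0.866310, PV = 4.071659
  t = 4.0000: CF_t = 4.700000, DF = 0.825844, PV = 3.881467
  t = 5.0000: CF_t = 4.700000, DF = 0.787268, PV = 3.700159
  t = 6.0000: CF_t = 4.700000, DF = 0.750494, PV = 3.527321
  t = 7.0000: CF_t = 4.700000, DF = 0.715437, PV = 3.362555
  t = 8.0000: CF_t = 4.700000, DF = 0.682018, PV = 3.205487
  t = 9.0000: CF_t = 4.700000, DF = 0.650161, PV = 3.055755
  t = 10.0000: CF_t = 104.700000, DF = 0.619791, PV = 64.892096
Price P = sum_t PV_t = 98.448126
Macaulay numerator sum_t t * PV_t:
  t * PV_t at t = 1.0000: 4.480458
  t * PV_t at t = 2.0000: 8.542340
  t * PV_t at t = 3.0000: 12.214977
  t * PV_t at t = 4.0000: 15.525868
  t * PV_t at t = 5.0000: 18.500796
  t * PV_t at t = 6.0000: 21.163923
  t * PV_t at t = 7.0000: 23.537887
  t * PV_t at t = 8.0000: 25.643892
  t * PV_t at t = 9.0000: 27.501791
  t * PV_t at t = 10.0000: 648.920957
Macaulay duration D = (sum_t t * PV_t) / P = 806.032890 / 98.448126 = 8.187387


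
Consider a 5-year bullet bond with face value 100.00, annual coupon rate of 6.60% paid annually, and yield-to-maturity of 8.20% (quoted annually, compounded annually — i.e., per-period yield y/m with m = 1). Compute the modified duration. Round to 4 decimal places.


Coupon per period c = face * coupon_rate / m = 6.600000
Periods per year m = 1; per-period yield y/m = 0.082000
Number of cashflows N = 5
Cashflows (t years, CF_t, discount factor 1/(1+y/m)^(m*t), PV):
  t = 1.0000: CF_t = 6.600000, DF = 0.924214, PV = 6.099815
  t = 2.0000: CF_t = 6.600000, DF = 0.854172, PV = 5.637537
  t = 3.0000: CF_t = 6.600000, DF = 0.789438, PV = 5.210293
  t = 4.0000: CF_t = 6.600000, DF = 0.729610, PV = 4.815428
  t = 5.0000: CF_t = 106.600000, DF = 0.674316, PV = 71.882124
Price P = sum_t PV_t = 93.645197
First compute Macaulay numerator sum_t t * PV_t:
  t * PV_t at t = 1.0000: 6.099815
  t * PV_t at t = 2.0000: 11.275074
  t * PV_t at t = 3.0000: 15.630879
  t * PV_t at t = 4.0000: 19.261712
  t * PV_t at t = 5.0000: 359.410620
Macaulay duration D = 411.678100 / 93.645197 = 4.396148
Modified duration = D / (1 + y/m) = 4.396148 / (1 + 0.082000) = 4.062983

Answer: Modified duration = 4.0630
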